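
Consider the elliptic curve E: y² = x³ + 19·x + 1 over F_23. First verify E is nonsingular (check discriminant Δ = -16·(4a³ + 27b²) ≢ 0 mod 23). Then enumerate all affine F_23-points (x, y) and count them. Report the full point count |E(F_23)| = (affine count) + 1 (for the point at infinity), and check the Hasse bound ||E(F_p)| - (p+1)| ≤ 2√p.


Affine points = {(0, 1), (0, 22), (2, 1), (2, 22), (3, 4), (3, 19), (4, 7), (4, 16), (6, 3), (6, 20), (9, 2), (9, 21), (10, 8), (10, 15), (11, 0), (12, 5), (12, 18), (15, 2), (15, 21), (16, 10), (16, 13), (17, 4), (17, 19), (20, 3), (20, 20), (21, 1), (21, 22), (22, 2), (22, 21)}; affine count = 29; |E(F_23)| = 30.

Discriminant check: Δ ∝ 4a³ + 27b² = 4·19³ + 27·1² = 4·6859 + 27·1 ≡ 1 (mod 23). Nonzero ⇒ E is nonsingular.
For each x ∈ F_23, compute rhs = x³ + 19·x + 1 mod 23, then count y ∈ F_23 with y² ≡ rhs.
  x = 0: rhs = 1, matching y values: 1, 22 (2 points).
  x = 1: rhs = 21, matching y values: none (0 points).
  x = 2: rhs = 1, matching y values: 1, 22 (2 points).
  x = 3: rhs = 16, matching y values: 4, 19 (2 points).
  x = 4: rhs = 3, matching y values: 7, 16 (2 points).
  x = 5: rhs = 14, matching y values: none (0 points).
  x = 6: rhs = 9, matching y values: 3, 20 (2 points).
  x = 7: rhs = 17, matching y values: none (0 points).
  x = 8: rhs = 21, matching y values: none (0 points).
  x = 9: rhs = 4, matching y values: 2, 21 (2 points).
  x = 10: rhs = 18, matching y values: 8, 15 (2 points).
  x = 11: rhs = 0, matching y values: 0 (1 points).
  x = 12: rhs = 2, matching y values: 5, 18 (2 points).
  x = 13: rhs = 7, matching y values: none (0 points).
  x = 14: rhs = 21, matching y values: none (0 points).
  x = 15: rhs = 4, matching y values: 2, 21 (2 points).
  x = 16: rhs = 8, matching y values: 10, 13 (2 points).
  x = 17: rhs = 16, matching y values: 4, 19 (2 points).
  x = 18: rhs = 11, matching y values: none (0 points).
  x = 19: rhs = 22, matching y values: none (0 points).
  x = 20: rhs = 9, matching y values: 3, 20 (2 points).
  x = 21: rhs = 1, matching y values: 1, 22 (2 points).
  x = 22: rhs = 4, matching y values: 2, 21 (2 points).
Total affine count: 29.
Full point count |E(F_23)| = 29 + 1 = 30.
Hasse bound: |30 − (23+1)| = |6| = 6 ≤ 2√23 ≈ 9.5917 ✓.


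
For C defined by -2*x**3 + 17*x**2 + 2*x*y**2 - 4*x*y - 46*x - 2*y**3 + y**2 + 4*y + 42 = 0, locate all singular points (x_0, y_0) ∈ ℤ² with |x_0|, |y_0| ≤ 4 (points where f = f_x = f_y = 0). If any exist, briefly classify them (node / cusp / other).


Singular points: {(3, 1)}; classification: node.

Compute partial derivatives:
  f_x = -6*x**2 + 34*x + 2*y**2 - 4*y - 46.
  f_y = 4*x*y - 4*x - 6*y**2 + 2*y + 4.
Scan x_0 ∈ {−4, ..., 4}. For each x_0, f_y(x_0, y) is a polynomial in y; find its integer roots y ∈ {−4, ..., 4}, then test f_x and f at those candidates.
  x = -4: f_y(-4, y) = -6*y**2 - 14*y + 20; vanishes at y ∈ {1}. (-4, 1): f_x = -280 ≠ 0.
  x = -3: f_y(-3, y) = -6*y**2 - 10*y + 16; vanishes at y ∈ {1}. (-3, 1): f_x = -204 ≠ 0.
  x = -2: f_y(-2, y) = -6*y**2 - 6*y + 12; vanishes at y ∈ {-2, 1}. (-2, -2): f_x = -122 ≠ 0; (-2, 1): f_x = -140 ≠ 0.
  x = -1: f_y(-1, y) = -6*y**2 - 2*y + 8; vanishes at y ∈ {1}. (-1, 1): f_x = -88 ≠ 0.
  x = 0: f_y(0, y) = -6*y**2 + 2*y + 4; vanishes at y ∈ {1}. (0, 1): f_x = -48 ≠ 0.
  x = 1: f_y(1, y) = -6*y**2 + 6*y; vanishes at y ∈ {0, 1}. (1, 0): f_x = -18 ≠ 0; (1, 1): f_x = -20 ≠ 0.
  x = 2: f_y(2, y) = -6*y**2 + 10*y - 4; vanishes at y ∈ {1}. (2, 1): f_x = -4 ≠ 0.
  x = 3: f_y(3, y) = -6*y**2 + 14*y - 8; vanishes at y ∈ {1}. (3, 1): f_x = 0, f = 0 — SINGULAR.
  x = 4: f_y(4, y) = -6*y**2 + 18*y - 12; vanishes at y ∈ {1, 2}. (4, 1): f_x = -8 ≠ 0; (4, 2): f_x = -6 ≠ 0.
Only singular point on the grid: (3, 1).
Classify: substitute x = 3 + u, y = 1 + v and expand: f = -2*u**3 - u**2 + 2*u*v**2 - 2*v**3 + v**2.
No constant or linear terms (consistent with a singular point). Quadratic part: -u**2 + v**2. Cubic part: -2*u**3 + 2*u*v**2 - 2*v**3.
The quadratic part v**2 - u**2 = (v − u)(v + u) splits into two distinct linear factors, so there are two distinct tangent lines y − 1 = ±(x − 3) — this is a node (ordinary double point).
Classification: node.


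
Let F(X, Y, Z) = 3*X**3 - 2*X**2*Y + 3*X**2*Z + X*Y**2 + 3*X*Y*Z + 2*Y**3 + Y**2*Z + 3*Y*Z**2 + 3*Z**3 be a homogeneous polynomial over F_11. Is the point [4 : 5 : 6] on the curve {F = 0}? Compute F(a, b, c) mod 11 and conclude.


F(4,5,6) ≡ 3 (mod 11); P is NOT on the curve.

Evaluate F(4, 5, 6) term-by-term (mod 11).
  3*X**3 ↦ 3·64·1·1 = 192
  -2*X**2*Y ↦ -2·16·5·1 = -160
  3*X**2*Z ↦ 3·16·1·6 = 288
  X*Y**2 ↦ 1·4·25·1 = 100
  3*X*Y*Z ↦ 3·4·5·6 = 360
  2*Y**3 ↦ 2·1·125·1 = 250
  Y**2*Z ↦ 1·1·25·6 = 150
  3*Y*Z**2 ↦ 3·1·5·36 = 540
  3*Z**3 ↦ 3·1·1·216 = 648
Sum: F(4, 5, 6) = (192) + (-160) + (288) + (100) + (360) + (250) + (150) + (540) + (648) = 2368.
Reducing mod 11: 2368 ≡ 3 (mod 11).
Since F(a, b, c) ≡ 3 ≠ 0 (mod 11), P does NOT lie on the curve.


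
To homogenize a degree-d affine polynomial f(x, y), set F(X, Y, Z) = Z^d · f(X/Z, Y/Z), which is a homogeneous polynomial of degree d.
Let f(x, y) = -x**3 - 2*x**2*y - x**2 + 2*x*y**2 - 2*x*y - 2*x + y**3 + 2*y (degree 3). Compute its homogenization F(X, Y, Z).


F(X, Y, Z) = -X**3 - 2*X**2*Y - X**2*Z + 2*X*Y**2 - 2*X*Y*Z - 2*X*Z**2 + Y**3 + 2*Y*Z**2

deg(f) = 3.
Substitute x = X/Z, y = Y/Z into f, then multiply by Z^3.
  monomial -1·x^3·y^0 ↦ -1·X^3·Y^0·Z^0.
  monomial -2·x^2·y^1 ↦ -2·X^2·Y^1·Z^0.
  monomial -1·x^2·y^0 ↦ -1·X^2·Y^0·Z^1.
  monomial 2·x^1·y^2 ↦ 2·X^1·Y^2·Z^0.
  monomial -2·x^1·y^1 ↦ -2·X^1·Y^1·Z^1.
  monomial -2·x^1·y^0 ↦ -2·X^1·Y^0·Z^2.
  monomial 1·x^0·y^3 ↦ 1·X^0·Y^3·Z^0.
  monomial 2·x^0·y^1 ↦ 2·X^0·Y^1·Z^2.
Collecting: F(X, Y, Z) = -X**3 - 2*X**2*Y - X**2*Z + 2*X*Y**2 - 2*X*Y*Z - 2*X*Z**2 + Y**3 + 2*Y*Z**2.


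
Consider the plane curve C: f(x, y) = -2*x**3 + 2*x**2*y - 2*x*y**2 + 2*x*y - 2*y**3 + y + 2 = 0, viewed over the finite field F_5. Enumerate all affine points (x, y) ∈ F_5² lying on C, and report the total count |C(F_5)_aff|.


Affine F_5-points: {(1, 0), (1, 4), (2, 2), (2, 3), (3, 1), (3, 3), (4, 1)}; count = 7.

For each of the 25 pairs (x, y) ∈ F_5², evaluate f(x, y) mod 5. Record the zeros.
  x = 0: [0↦2, 1↦1, 2↦3, 3↦1, 4↦3]  zeros at y ∈ ∅
  x = 1: [0↦0, 1↦1, 2↦1, 3↦3, 4↦0]  zeros at y ∈ {0, 4}
  x = 2: [0↦1, 1↦3, 2↦0, 3↦0, 4↦1]  zeros at y ∈ {2, 3}
  x = 3: [0↦3, 1↦0, 2↦3, 3↦0, 4↦4]  zeros at y ∈ {1, 3}
  x = 4: [0↦4, 1↦0, 2↦3, 3↦1, 4↦2]  zeros at y ∈ {1}
Collecting zeros: affine points = {(1, 0), (1, 4), (2, 2), (2, 3), (3, 1), (3, 3), (4, 1)}.
Total count |C(F_5)_aff| = 7.


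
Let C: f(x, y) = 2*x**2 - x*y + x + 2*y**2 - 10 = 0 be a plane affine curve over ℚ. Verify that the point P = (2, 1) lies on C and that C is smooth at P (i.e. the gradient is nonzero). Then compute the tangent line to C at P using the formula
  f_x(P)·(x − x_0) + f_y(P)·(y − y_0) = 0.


Tangent line at P: 8*x + 2*y - 18 = 0.

Step 1: f(2, 1) = 0, so P lies on C.
Step 2: partial derivatives
  f_x(x, y) = 4*x - y + 1, f_y(x, y) = -x + 4*y.
  f_x(P) = 8, f_y(P) = 2 (gradient nonzero, so P is smooth).
Step 3: tangent line at P: 8·(x − 2) + 2·(y − 1) = 0.
Expanding: 8*x + 2*y - 18 = 0.


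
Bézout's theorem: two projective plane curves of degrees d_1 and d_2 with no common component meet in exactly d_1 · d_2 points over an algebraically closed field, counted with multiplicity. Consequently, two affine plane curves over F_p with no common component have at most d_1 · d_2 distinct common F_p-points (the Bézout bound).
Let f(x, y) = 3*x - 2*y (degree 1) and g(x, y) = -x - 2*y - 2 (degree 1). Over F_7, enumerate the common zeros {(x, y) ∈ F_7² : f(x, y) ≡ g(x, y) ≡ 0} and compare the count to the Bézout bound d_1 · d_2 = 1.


Common zeros: {(3, 1)}; count = 1; Bézout bound = 1.

deg(f) = 1, deg(g) = 1, so Bézout bound = 1.
Scan x ∈ F_7. For each x, list the y ∈ F_7 with f(x, y) ≡ 0 and those with g(x, y) ≡ 0 (mod 7); the common zeros in that column are the intersection.
  x = 0: f ≡ 0 at y ∈ {0}; g ≡ 0 at y ∈ {6}; common: ∅.
  x = 1: f ≡ 0 at y ∈ {5}; g ≡ 0 at y ∈ {2}; common: ∅.
  x = 2: f ≡ 0 at y ∈ {3}; g ≡ 0 at y ∈ {5}; common: ∅.
  x = 3: f ≡ 0 at y ∈ {1}; g ≡ 0 at y ∈ {1}; common: {1}.
  x = 4: f ≡ 0 at y ∈ {6}; g ≡ 0 at y ∈ {4}; common: ∅.
  x = 5: f ≡ 0 at y ∈ {4}; g ≡ 0 at y ∈ {0}; common: ∅.
  x = 6: f ≡ 0 at y ∈ {2}; g ≡ 0 at y ∈ {3}; common: ∅.
Collecting: common zeros = {(3, 1)}, so the count is 1.
Comparison with the Bézout bound: 1 ≤ 1 = deg(f)·deg(g), as expected for curves with no common component (the bound is attained).


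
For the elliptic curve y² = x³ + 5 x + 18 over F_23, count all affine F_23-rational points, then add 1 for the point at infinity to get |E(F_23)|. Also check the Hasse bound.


Affine points = {(0, 8), (0, 15), (1, 1), (1, 22), (2, 6), (2, 17), (8, 8), (8, 15), (11, 1), (11, 22), (12, 9), (12, 14), (13, 7), (13, 16), (14, 7), (14, 16), (15, 8), (15, 15), (16, 10), (16, 13), (17, 5), (17, 18), (18, 11), (18, 12), (19, 7), (19, 16), (21, 0), (22, 9), (22, 14)}; affine count = 29; |E(F_23)| = 30.

Discriminant check: Δ ∝ 4a³ + 27b² = 4·5³ + 27·18² = 4·125 + 27·324 ≡ 2 (mod 23). Nonzero ⇒ E is nonsingular.
For each x ∈ F_23, compute rhs = x³ + 5·x + 18 mod 23, then count y ∈ F_23 with y² ≡ rhs.
  x = 0: rhs = 18, matching y values: 8, 15 (2 points).
  x = 1: rhs = 1, matching y values: 1, 22 (2 points).
  x = 2: rhs = 13, matching y values: 6, 17 (2 points).
  x = 3: rhs = 14, matching y values: none (0 points).
  x = 4: rhs = 10, matching y values: none (0 points).
  x = 5: rhs = 7, matching y values: none (0 points).
  x = 6: rhs = 11, matching y values: none (0 points).
  x = 7: rhs = 5, matching y values: none (0 points).
  x = 8: rhs = 18, matching y values: 8, 15 (2 points).
  x = 9: rhs = 10, matching y values: none (0 points).
  x = 10: rhs = 10, matching y values: none (0 points).
  x = 11: rhs = 1, matching y values: 1, 22 (2 points).
  x = 12: rhs = 12, matching y values: 9, 14 (2 points).
  x = 13: rhs = 3, matching y values: 7, 16 (2 points).
  x = 14: rhs = 3, matching y values: 7, 16 (2 points).
  x = 15: rhs = 18, matching y values: 8, 15 (2 points).
  x = 16: rhs = 8, matching y values: 10, 13 (2 points).
  x = 17: rhs = 2, matching y values: 5, 18 (2 points).
  x = 18: rhs = 6, matching y values: 11, 12 (2 points).
  x = 19: rhs = 3, matching y values: 7, 16 (2 points).
  x = 20: rhs = 22, matching y values: none (0 points).
  x = 21: rhs = 0, matching y values: 0 (1 points).
  x = 22: rhs = 12, matching y values: 9, 14 (2 points).
Total affine count: 29.
Full point count |E(F_23)| = 29 + 1 = 30.
Hasse bound: |30 − (23+1)| = |6| = 6 ≤ 2√23 ≈ 9.5917 ✓.


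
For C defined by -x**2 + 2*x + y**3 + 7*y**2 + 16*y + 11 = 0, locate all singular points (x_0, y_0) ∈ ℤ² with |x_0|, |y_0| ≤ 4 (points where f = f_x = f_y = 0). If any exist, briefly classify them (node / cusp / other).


Singular points: {(1, -2)}; classification: node.

Compute partial derivatives:
  f_x = 2 - 2*x.
  f_y = 3*y**2 + 14*y + 16.
Scan x_0 ∈ {−4, ..., 4}. For each x_0, f_y(x_0, y) is a polynomial in y; find its integer roots y ∈ {−4, ..., 4}, then test f_x and f at those candidates.
  x = -4: f_y(-4, y) = 3*y**2 + 14*y + 16; vanishes at y ∈ {-2}. (-4, -2): f_x = 10 ≠ 0.
  x = -3: f_y(-3, y) = 3*y**2 + 14*y + 16; vanishes at y ∈ {-2}. (-3, -2): f_x = 8 ≠ 0.
  x = -2: f_y(-2, y) = 3*y**2 + 14*y + 16; vanishes at y ∈ {-2}. (-2, -2): f_x = 6 ≠ 0.
  x = -1: f_y(-1, y) = 3*y**2 + 14*y + 16; vanishes at y ∈ {-2}. (-1, -2): f_x = 4 ≠ 0.
  x = 0: f_y(0, y) = 3*y**2 + 14*y + 16; vanishes at y ∈ {-2}. (0, -2): f_x = 2 ≠ 0.
  x = 1: f_y(1, y) = 3*y**2 + 14*y + 16; vanishes at y ∈ {-2}. (1, -2): f_x = 0, f = 0 — SINGULAR.
  x = 2: f_y(2, y) = 3*y**2 + 14*y + 16; vanishes at y ∈ {-2}. (2, -2): f_x = -2 ≠ 0.
  x = 3: f_y(3, y) = 3*y**2 + 14*y + 16; vanishes at y ∈ {-2}. (3, -2): f_x = -4 ≠ 0.
  x = 4: f_y(4, y) = 3*y**2 + 14*y + 16; vanishes at y ∈ {-2}. (4, -2): f_x = -6 ≠ 0.
Only singular point on the grid: (1, -2).
Classify: substitute x = 1 + u, y = -2 + v and expand: f = -u**2 + v**3 + v**2.
No constant or linear terms (consistent with a singular point). Quadratic part: -u**2 + v**2. Cubic part: v**3.
The quadratic part v**2 - u**2 = (v − u)(v + u) splits into two distinct linear factors, so there are two distinct tangent lines y − -2 = ±(x − 1) — this is a node (ordinary double point).
Classification: node.


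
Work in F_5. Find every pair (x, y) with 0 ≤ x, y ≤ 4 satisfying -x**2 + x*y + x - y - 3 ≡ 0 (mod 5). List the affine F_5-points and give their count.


Affine F_5-points: {(0, 2), (2, 0), (3, 2), (4, 0)}; count = 4.

For each of the 25 pairs (x, y) ∈ F_5², evaluate f(x, y) mod 5. Record the zeros.
  x = 0: [0↦2, 1↦1, 2↦0, 3↦4, 4↦3]  zeros at y ∈ {2}
  x = 1: [0↦2, 1↦2, 2↦2, 3↦2, 4↦2]  zeros at y ∈ ∅
  x = 2: [0↦0, 1↦1, 2↦2, 3↦3, 4↦4]  zeros at y ∈ {0}
  x = 3: [0↦1, 1↦3, 2↦0, 3↦2, 4↦4]  zeros at y ∈ {2}
  x = 4: [0↦0, 1↦3, 2↦1, 3↦4, 4↦2]  zeros at y ∈ {0}
Collecting zeros: affine points = {(0, 2), (2, 0), (3, 2), (4, 0)}.
Total count |C(F_5)_aff| = 4.


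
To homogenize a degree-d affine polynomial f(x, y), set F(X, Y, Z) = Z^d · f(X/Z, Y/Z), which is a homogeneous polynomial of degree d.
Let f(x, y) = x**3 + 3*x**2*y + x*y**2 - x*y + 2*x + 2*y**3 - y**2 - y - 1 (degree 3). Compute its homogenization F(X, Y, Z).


F(X, Y, Z) = X**3 + 3*X**2*Y + X*Y**2 - X*Y*Z + 2*X*Z**2 + 2*Y**3 - Y**2*Z - Y*Z**2 - Z**3

deg(f) = 3.
Substitute x = X/Z, y = Y/Z into f, then multiply by Z^3.
  monomial 1·x^3·y^0 ↦ 1·X^3·Y^0·Z^0.
  monomial 3·x^2·y^1 ↦ 3·X^2·Y^1·Z^0.
  monomial 1·x^1·y^2 ↦ 1·X^1·Y^2·Z^0.
  monomial -1·x^1·y^1 ↦ -1·X^1·Y^1·Z^1.
  monomial 2·x^1·y^0 ↦ 2·X^1·Y^0·Z^2.
  monomial 2·x^0·y^3 ↦ 2·X^0·Y^3·Z^0.
  monomial -1·x^0·y^2 ↦ -1·X^0·Y^2·Z^1.
  monomial -1·x^0·y^1 ↦ -1·X^0·Y^1·Z^2.
  monomial -1·x^0·y^0 ↦ -1·X^0·Y^0·Z^3.
Collecting: F(X, Y, Z) = X**3 + 3*X**2*Y + X*Y**2 - X*Y*Z + 2*X*Z**2 + 2*Y**3 - Y**2*Z - Y*Z**2 - Z**3.


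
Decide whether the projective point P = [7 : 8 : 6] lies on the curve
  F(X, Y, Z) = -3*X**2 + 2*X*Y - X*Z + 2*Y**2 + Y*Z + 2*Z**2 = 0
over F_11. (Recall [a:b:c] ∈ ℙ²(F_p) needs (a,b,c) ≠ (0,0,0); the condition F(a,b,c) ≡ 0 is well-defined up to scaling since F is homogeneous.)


F(7,8,6) ≡ 6 (mod 11); P is NOT on the curve.

Evaluate F(7, 8, 6) term-by-term (mod 11).
  -3*X**2 ↦ -3·49·1·1 = -147
  2*X*Y ↦ 2·7·8·1 = 112
  -X*Z ↦ -1·7·1·6 = -42
  2*Y**2 ↦ 2·1·64·1 = 128
  Y*Z ↦ 1·1·8·6 = 48
  2*Z**2 ↦ 2·1·1·36 = 72
Sum: F(7, 8, 6) = (-147) + (112) + (-42) + (128) + (48) + (72) = 171.
Reducing mod 11: 171 ≡ 6 (mod 11).
Since F(a, b, c) ≡ 6 ≠ 0 (mod 11), P does NOT lie on the curve.


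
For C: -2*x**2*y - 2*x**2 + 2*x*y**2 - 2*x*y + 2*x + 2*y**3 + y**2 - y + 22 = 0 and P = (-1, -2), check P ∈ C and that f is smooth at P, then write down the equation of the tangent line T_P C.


Tangent line at P: 10*x + 27*y + 64 = 0.

Step 1: f(-1, -2) = 0, so P lies on C.
Step 2: partial derivatives
  f_x(x, y) = -4*x*y - 4*x + 2*y**2 - 2*y + 2, f_y(x, y) = -2*x**2 + 4*x*y - 2*x + 6*y**2 + 2*y - 1.
  f_x(P) = 10, f_y(P) = 27 (gradient nonzero, so P is smooth).
Step 3: tangent line at P: 10·(x − -1) + 27·(y − -2) = 0.
Expanding: 10*x + 27*y + 64 = 0.


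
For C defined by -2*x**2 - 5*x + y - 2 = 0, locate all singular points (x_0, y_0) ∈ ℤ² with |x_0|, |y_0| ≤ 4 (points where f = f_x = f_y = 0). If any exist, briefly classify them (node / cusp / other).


No singular points in the scanned grid; C is smooth there.

Compute partial derivatives:
  f_x = -4*x - 5.
  f_y = 1.
f_y = 1 is a nonzero constant, so f_y never vanishes: no point (x, y) can satisfy f = f_x = f_y = 0. In particular no (x, y) ∈ {−4, ..., 4}² is singular; the curve is smooth.


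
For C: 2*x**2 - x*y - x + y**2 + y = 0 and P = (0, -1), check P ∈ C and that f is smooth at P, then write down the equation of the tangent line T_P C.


Tangent line at P: -y - 1 = 0.

Step 1: f(0, -1) = 0, so P lies on C.
Step 2: partial derivatives
  f_x(x, y) = 4*x - y - 1, f_y(x, y) = -x + 2*y + 1.
  f_x(P) = 0, f_y(P) = -1 (gradient nonzero, so P is smooth).
Step 3: tangent line at P: 0·(x − 0) + -1·(y − -1) = 0.
Expanding: -y - 1 = 0.


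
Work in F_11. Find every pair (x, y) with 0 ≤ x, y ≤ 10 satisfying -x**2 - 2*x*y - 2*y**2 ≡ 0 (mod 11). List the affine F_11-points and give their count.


Affine F_11-points: {(0, 0)}; count = 1.

For each of the 121 pairs (x, y) ∈ F_11², evaluate f(x, y) mod 11. Record the zeros.
  x = 0: [0↦0, 1↦9, 2↦3, 3↦4, 4↦1, 5↦5, 6↦5, 7↦1, 8↦4, 9↦3, 10↦9]  zeros at y ∈ {0}
  x = 1: [0↦10, 1↦6, 2↦9, 3↦8, 4↦3, 5↦5, 6↦3, 7↦8, 8↦9, 9↦6, 10↦10]  zeros at y ∈ ∅
  x = 2: [0↦7, 1↦1, 2↦2, 3↦10, 4↦3, 5↦3, 6↦10, 7↦2, 8↦1, 9↦7, 10↦9]  zeros at y ∈ ∅
  x = 3: [0↦2, 1↦5, 2↦4, 3↦10, 4↦1, 5↦10, 6↦4, 7↦5, 8↦2, 9↦6, 10↦6]  zeros at y ∈ ∅
  x = 4: [0↦6, 1↦7, 2↦4, 3↦8, 4↦8, 5↦4, 6↦7, 7↦6, 8↦1, 9↦3, 10↦1]  zeros at y ∈ ∅
  x = 5: [0↦8, 1↦7, 2↦2, 3↦4, 4↦2, 5↦7, 6↦8, 7↦5, 8↦9, 9↦9, 10↦5]  zeros at y ∈ ∅
  x = 6: [0↦8, 1↦5, 2↦9, 3↦9, 4↦5, 5↦8, 6↦7, 7↦2, 8↦4, 9↦2, 10↦7]  zeros at y ∈ ∅
  x = 7: [0↦6, 1↦1, 2↦3, 3↦1, 4↦6, 5↦7, 6↦4, 7↦8, 8↦8, 9↦4, 10↦7]  zeros at y ∈ ∅
  x = 8: [0↦2, 1↦6, 2↦6, 3↦2, 4↦5, 5↦4, 6↦10, 7↦1, 8↦10, 9↦4, 10↦5]  zeros at y ∈ ∅
  x = 9: [0↦7, 1↦9, 2↦7, 3↦1, 4↦2, 5↦10, 6↦3, 7↦3, 8↦10, 9↦2, 10↦1]  zeros at y ∈ ∅
  x = 10: [0↦10, 1↦10, 2↦6, 3↦9, 4↦8, 5↦3, 6↦5, 7↦3, 8↦8, 9↦9, 10↦6]  zeros at y ∈ ∅
Collecting zeros: affine points = {(0, 0)}.
Total count |C(F_11)_aff| = 1.


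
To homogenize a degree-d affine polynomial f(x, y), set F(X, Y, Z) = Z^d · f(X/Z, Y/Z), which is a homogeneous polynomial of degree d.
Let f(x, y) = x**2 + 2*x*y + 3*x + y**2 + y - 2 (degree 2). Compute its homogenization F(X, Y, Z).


F(X, Y, Z) = X**2 + 2*X*Y + 3*X*Z + Y**2 + Y*Z - 2*Z**2

deg(f) = 2.
Substitute x = X/Z, y = Y/Z into f, then multiply by Z^2.
  monomial 1·x^2·y^0 ↦ 1·X^2·Y^0·Z^0.
  monomial 2·x^1·y^1 ↦ 2·X^1·Y^1·Z^0.
  monomial 3·x^1·y^0 ↦ 3·X^1·Y^0·Z^1.
  monomial 1·x^0·y^2 ↦ 1·X^0·Y^2·Z^0.
  monomial 1·x^0·y^1 ↦ 1·X^0·Y^1·Z^1.
  monomial -2·x^0·y^0 ↦ -2·X^0·Y^0·Z^2.
Collecting: F(X, Y, Z) = X**2 + 2*X*Y + 3*X*Z + Y**2 + Y*Z - 2*Z**2.


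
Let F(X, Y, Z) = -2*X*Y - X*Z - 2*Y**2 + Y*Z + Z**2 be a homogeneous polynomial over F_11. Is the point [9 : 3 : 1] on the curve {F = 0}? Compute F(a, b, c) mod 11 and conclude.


F(9,3,1) ≡ 0 (mod 11); P is on the curve.

Evaluate F(9, 3, 1) term-by-term (mod 11).
  -2*X*Y ↦ -2·9·3·1 = -54
  -X*Z ↦ -1·9·1·1 = -9
  -2*Y**2 ↦ -2·1·9·1 = -18
  Y*Z ↦ 1·1·3·1 = 3
  Z**2 ↦ 1·1·1·1 = 1
Sum: F(9, 3, 1) = (-54) + (-9) + (-18) + (3) + (1) = -77.
Reducing mod 11: -77 ≡ 0 (mod 11).
Since F(a, b, c) ≡ 0 (mod 11), P lies on the curve.


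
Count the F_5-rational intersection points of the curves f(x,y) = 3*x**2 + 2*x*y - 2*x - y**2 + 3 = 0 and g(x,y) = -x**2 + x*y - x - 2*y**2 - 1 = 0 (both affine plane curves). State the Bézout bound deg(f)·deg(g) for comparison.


Common zeros: ∅; count = 0; Bézout bound = 4.

deg(f) = 2, deg(g) = 2, so Bézout bound = 4.
Scan x ∈ F_5. For each x, list the y ∈ F_5 with f(x, y) ≡ 0 and those with g(x, y) ≡ 0 (mod 5); the common zeros in that column are the intersection.
  x = 0: f ≡ 0 at y ∈ ∅; g ≡ 0 at y ∈ ∅; common: ∅.
  x = 1: f ≡ 0 at y ∈ {1}; g ≡ 0 at y ∈ ∅; common: ∅.
  x = 2: f ≡ 0 at y ∈ {2}; g ≡ 0 at y ∈ ∅; common: ∅.
  x = 3: f ≡ 0 at y ∈ ∅; g ≡ 0 at y ∈ {2}; common: ∅.
  x = 4: f ≡ 0 at y ∈ {1, 2}; g ≡ 0 at y ∈ ∅; common: ∅.
Collecting: common zeros = ∅, so the count is 0.
Comparison with the Bézout bound: 0 ≤ 4 = deg(f)·deg(g), as expected for curves with no common component (the affine F_5-count falls short of the bound because intersections may lie at infinity, over extension fields, or carry multiplicity).


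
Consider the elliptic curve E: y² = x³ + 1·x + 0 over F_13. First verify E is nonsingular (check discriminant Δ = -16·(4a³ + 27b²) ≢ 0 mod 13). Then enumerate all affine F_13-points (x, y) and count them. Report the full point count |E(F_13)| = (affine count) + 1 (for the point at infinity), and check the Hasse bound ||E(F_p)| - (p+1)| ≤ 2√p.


Affine points = {(0, 0), (2, 6), (2, 7), (3, 2), (3, 11), (4, 4), (4, 9), (5, 0), (6, 1), (6, 12), (7, 5), (7, 8), (8, 0), (9, 6), (9, 7), (10, 3), (10, 10), (11, 4), (11, 9)}; affine count = 19; |E(F_13)| = 20.

Discriminant check: Δ ∝ 4a³ + 27b² = 4·1³ + 27·0² = 4·1 + 27·0 ≡ 4 (mod 13). Nonzero ⇒ E is nonsingular.
For each x ∈ F_13, compute rhs = x³ + 1·x + 0 mod 13, then count y ∈ F_13 with y² ≡ rhs.
  x = 0: rhs = 0, matching y values: 0 (1 points).
  x = 1: rhs = 2, matching y values: none (0 points).
  x = 2: rhs = 10, matching y values: 6, 7 (2 points).
  x = 3: rhs = 4, matching y values: 2, 11 (2 points).
  x = 4: rhs = 3, matching y values: 4, 9 (2 points).
  x = 5: rhs = 0, matching y values: 0 (1 points).
  x = 6: rhs = 1, matching y values: 1, 12 (2 points).
  x = 7: rhs = 12, matching y values: 5, 8 (2 points).
  x = 8: rhs = 0, matching y values: 0 (1 points).
  x = 9: rhs = 10, matching y values: 6, 7 (2 points).
  x = 10: rhs = 9, matching y values: 3, 10 (2 points).
  x = 11: rhs = 3, matching y values: 4, 9 (2 points).
  x = 12: rhs = 11, matching y values: none (0 points).
Total affine count: 19.
Full point count |E(F_13)| = 19 + 1 = 20.
Hasse bound: |20 − (13+1)| = |6| = 6 ≤ 2√13 ≈ 7.2111 ✓.


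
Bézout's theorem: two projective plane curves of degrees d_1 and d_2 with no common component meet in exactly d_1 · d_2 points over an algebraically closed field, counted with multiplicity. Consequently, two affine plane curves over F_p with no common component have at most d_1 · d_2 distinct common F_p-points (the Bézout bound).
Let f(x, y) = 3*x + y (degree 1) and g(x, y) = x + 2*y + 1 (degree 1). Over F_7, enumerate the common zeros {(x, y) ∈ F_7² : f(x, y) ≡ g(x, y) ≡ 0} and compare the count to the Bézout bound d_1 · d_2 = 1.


Common zeros: {(3, 5)}; count = 1; Bézout bound = 1.

deg(f) = 1, deg(g) = 1, so Bézout bound = 1.
Scan x ∈ F_7. For each x, list the y ∈ F_7 with f(x, y) ≡ 0 and those with g(x, y) ≡ 0 (mod 7); the common zeros in that column are the intersection.
  x = 0: f ≡ 0 at y ∈ {0}; g ≡ 0 at y ∈ {3}; common: ∅.
  x = 1: f ≡ 0 at y ∈ {4}; g ≡ 0 at y ∈ {6}; common: ∅.
  x = 2: f ≡ 0 at y ∈ {1}; g ≡ 0 at y ∈ {2}; common: ∅.
  x = 3: f ≡ 0 at y ∈ {5}; g ≡ 0 at y ∈ {5}; common: {5}.
  x = 4: f ≡ 0 at y ∈ {2}; g ≡ 0 at y ∈ {1}; common: ∅.
  x = 5: f ≡ 0 at y ∈ {6}; g ≡ 0 at y ∈ {4}; common: ∅.
  x = 6: f ≡ 0 at y ∈ {3}; g ≡ 0 at y ∈ {0}; common: ∅.
Collecting: common zeros = {(3, 5)}, so the count is 1.
Comparison with the Bézout bound: 1 ≤ 1 = deg(f)·deg(g), as expected for curves with no common component (the bound is attained).


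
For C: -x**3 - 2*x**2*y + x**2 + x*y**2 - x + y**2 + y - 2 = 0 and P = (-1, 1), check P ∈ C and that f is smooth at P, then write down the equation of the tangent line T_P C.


Tangent line at P: -x - y = 0.

Step 1: f(-1, 1) = 0, so P lies on C.
Step 2: partial derivatives
  f_x(x, y) = -3*x**2 - 4*x*y + 2*x + y**2 - 1, f_y(x, y) = -2*x**2 + 2*x*y + 2*y + 1.
  f_x(P) = -1, f_y(P) = -1 (gradient nonzero, so P is smooth).
Step 3: tangent line at P: -1·(x − -1) + -1·(y − 1) = 0.
Expanding: -x - y = 0.


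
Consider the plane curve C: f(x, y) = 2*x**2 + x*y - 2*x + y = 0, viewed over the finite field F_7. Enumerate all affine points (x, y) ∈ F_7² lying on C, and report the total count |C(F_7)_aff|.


Affine F_7-points: {(0, 0), (1, 0), (2, 1), (3, 4), (4, 5), (5, 5)}; count = 6.

For each of the 49 pairs (x, y) ∈ F_7², evaluate f(x, y) mod 7. Record the zeros.
  x = 0: [0↦0, 1↦1, 2↦2, 3↦3, 4↦4, 5↦5, 6↦6]  zeros at y ∈ {0}
  x = 1: [0↦0, 1↦2, 2↦4, 3↦6, 4↦1, 5↦3, 6↦5]  zeros at y ∈ {0}
  x = 2: [0↦4, 1↦0, 2↦3, 3↦6, 4↦2, 5↦5, 6↦1]  zeros at y ∈ {1}
  x = 3: [0↦5, 1↦2, 2↦6, 3↦3, 4↦0, 5↦4, 6↦1]  zeros at y ∈ {4}
  x = 4: [0↦3, 1↦1, 2↦6, 3↦4, 4↦2, 5↦0, 6↦5]  zeros at y ∈ {5}
  x = 5: [0↦5, 1↦4, 2↦3, 3↦2, 4↦1, 5↦0, 6↦6]  zeros at y ∈ {5}
  x = 6: [0↦4, 1↦4, 2↦4, 3↦4, 4↦4, 5↦4, 6↦4]  zeros at y ∈ ∅
Collecting zeros: affine points = {(0, 0), (1, 0), (2, 1), (3, 4), (4, 5), (5, 5)}.
Total count |C(F_7)_aff| = 6.


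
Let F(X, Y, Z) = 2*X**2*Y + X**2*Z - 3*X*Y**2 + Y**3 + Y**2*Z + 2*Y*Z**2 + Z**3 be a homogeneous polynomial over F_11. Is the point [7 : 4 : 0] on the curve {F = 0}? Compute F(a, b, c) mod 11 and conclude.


F(7,4,0) ≡ 10 (mod 11); P is NOT on the curve.

Evaluate F(7, 4, 0) term-by-term (mod 11).
  2*X**2*Y ↦ 2·49·4·1 = 392
  X**2*Z ↦ 1·49·1·0 = 0
  -3*X*Y**2 ↦ -3·7·16·1 = -336
  Y**3 ↦ 1·1·64·1 = 64
  Y**2*Z ↦ 1·1·16·0 = 0
  2*Y*Z**2 ↦ 2·1·4·0 = 0
  Z**3 ↦ 1·1·1·0 = 0
Sum: F(7, 4, 0) = (392) + (0) + (-336) + (64) + (0) + (0) + (0) = 120.
Reducing mod 11: 120 ≡ 10 (mod 11).
Since F(a, b, c) ≡ 10 ≠ 0 (mod 11), P does NOT lie on the curve.


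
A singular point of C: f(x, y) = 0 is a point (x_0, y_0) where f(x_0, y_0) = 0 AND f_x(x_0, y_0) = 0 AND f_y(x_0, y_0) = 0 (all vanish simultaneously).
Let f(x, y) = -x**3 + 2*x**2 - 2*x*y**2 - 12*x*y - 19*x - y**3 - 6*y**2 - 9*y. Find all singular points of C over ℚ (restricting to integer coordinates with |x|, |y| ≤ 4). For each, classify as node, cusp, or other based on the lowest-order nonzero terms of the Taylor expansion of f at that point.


Singular points: {(1, -3)}; classification: node.

Compute partial derivatives:
  f_x = -3*x**2 + 4*x - 2*y**2 - 12*y - 19.
  f_y = -4*x*y - 12*x - 3*y**2 - 12*y - 9.
Scan x_0 ∈ {−4, ..., 4}. For each x_0, f_y(x_0, y) is a polynomial in y; find its integer roots y ∈ {−4, ..., 4}, then test f_x and f at those candidates.
  x = -4: f_y(-4, y) = -3*y**2 + 4*y + 39; vanishes at y ∈ {-3}. (-4, -3): f_x = -65 ≠ 0.
  x = -3: f_y(-3, y) = 27 - 3*y**2; vanishes at y ∈ {-3, 3}. (-3, -3): f_x = -40 ≠ 0; (-3, 3): f_x = -112 ≠ 0.
  x = -2: f_y(-2, y) = -3*y**2 - 4*y + 15; vanishes at y ∈ {-3}. (-2, -3): f_x = -21 ≠ 0.
  x = -1: f_y(-1, y) = -3*y**2 - 8*y + 3; vanishes at y ∈ {-3}. (-1, -3): f_x = -8 ≠ 0.
  x = 0: f_y(0, y) = -3*y**2 - 12*y - 9; vanishes at y ∈ {-3, -1}. (0, -3): f_x = -1 ≠ 0; (0, -1): f_x = -9 ≠ 0.
  x = 1: f_y(1, y) = -3*y**2 - 16*y - 21; vanishes at y ∈ {-3}. (1, -3): f_x = 0, f = 0 — SINGULAR.
  x = 2: f_y(2, y) = -3*y**2 - 20*y - 33; vanishes at y ∈ {-3}. (2, -3): f_x = -5 ≠ 0.
  x = 3: f_y(3, y) = -3*y**2 - 24*y - 45; vanishes at y ∈ {-3}. (3, -3): f_x = -16 ≠ 0.
  x = 4: f_y(4, y) = -3*y**2 - 28*y - 57; vanishes at y ∈ {-3}. (4, -3): f_x = -33 ≠ 0.
Only singular point on the grid: (1, -3).
Classify: substitute x = 1 + u, y = -3 + v and expand: f = -u**3 - u**2 - 2*u*v**2 - v**3 + v**2.
No constant or linear terms (consistent with a singular point). Quadratic part: -u**2 + v**2. Cubic part: -u**3 - 2*u*v**2 - v**3.
The quadratic part v**2 - u**2 = (v − u)(v + u) splits into two distinct linear factors, so there are two distinct tangent lines y − -3 = ±(x − 1) — this is a node (ordinary double point).
Classification: node.


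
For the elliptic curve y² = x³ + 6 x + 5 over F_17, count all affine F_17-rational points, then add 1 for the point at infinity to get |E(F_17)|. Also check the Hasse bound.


Affine points = {(2, 5), (2, 12), (3, 4), (3, 13), (4, 5), (4, 12), (6, 6), (6, 11), (7, 4), (7, 13), (8, 2), (8, 15), (11, 5), (11, 12), (13, 6), (13, 11), (15, 6), (15, 11), (16, 7), (16, 10)}; affine count = 20; |E(F_17)| = 21.

Discriminant check: Δ ∝ 4a³ + 27b² = 4·6³ + 27·5² = 4·216 + 27·25 ≡ 9 (mod 17). Nonzero ⇒ E is nonsingular.
For each x ∈ F_17, compute rhs = x³ + 6·x + 5 mod 17, then count y ∈ F_17 with y² ≡ rhs.
  x = 0: rhs = 5, matching y values: none (0 points).
  x = 1: rhs = 12, matching y values: none (0 points).
  x = 2: rhs = 8, matching y values: 5, 12 (2 points).
  x = 3: rhs = 16, matching y values: 4, 13 (2 points).
  x = 4: rhs = 8, matching y values: 5, 12 (2 points).
  x = 5: rhs = 7, matching y values: none (0 points).
  x = 6: rhs = 2, matching y values: 6, 11 (2 points).
  x = 7: rhs = 16, matching y values: 4, 13 (2 points).
  x = 8: rhs = 4, matching y values: 2, 15 (2 points).
  x = 9: rhs = 6, matching y values: none (0 points).
  x = 10: rhs = 11, matching y values: none (0 points).
  x = 11: rhs = 8, matching y values: 5, 12 (2 points).
  x = 12: rhs = 3, matching y values: none (0 points).
  x = 13: rhs = 2, matching y values: 6, 11 (2 points).
  x = 14: rhs = 11, matching y values: none (0 points).
  x = 15: rhs = 2, matching y values: 6, 11 (2 points).
  x = 16: rhs = 15, matching y values: 7, 10 (2 points).
Total affine count: 20.
Full point count |E(F_17)| = 20 + 1 = 21.
Hasse bound: |21 − (17+1)| = |3| = 3 ≤ 2√17 ≈ 8.2462 ✓.


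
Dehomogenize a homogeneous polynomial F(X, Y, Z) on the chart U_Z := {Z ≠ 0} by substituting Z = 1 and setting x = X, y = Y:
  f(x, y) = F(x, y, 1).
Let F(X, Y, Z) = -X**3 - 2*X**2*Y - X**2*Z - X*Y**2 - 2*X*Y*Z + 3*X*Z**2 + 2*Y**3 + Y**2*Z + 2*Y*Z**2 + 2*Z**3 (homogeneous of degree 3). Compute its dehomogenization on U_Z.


f(x, y) = -x**3 - 2*x**2*y - x**2 - x*y**2 - 2*x*y + 3*x + 2*y**3 + y**2 + 2*y + 2

On U_Z we set Z = 1. Each monomial c·X^i·Y^j·Z^k in F becomes c·x^i·y^j·1^k = c·x^i·y^j.
Substituting Z = 1: F(X, Y, 1) = -x**3 - 2*x**2*y - x**2 - x*y**2 - 2*x*y + 3*x + 2*y**3 + y**2 + 2*y + 2.
Note: deg(f) ≤ deg(F) = 3; strict inequality happens when F is divisible by Z (lost terms).


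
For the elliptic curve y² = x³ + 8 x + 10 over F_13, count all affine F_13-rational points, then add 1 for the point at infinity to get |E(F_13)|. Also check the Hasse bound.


Affine points = {(0, 6), (0, 7), (3, 3), (3, 10), (6, 1), (6, 12), (8, 1), (8, 12), (11, 5), (11, 8), (12, 1), (12, 12)}; affine count = 12; |E(F_13)| = 13.

Discriminant check: Δ ∝ 4a³ + 27b² = 4·8³ + 27·10² = 4·512 + 27·100 ≡ 3 (mod 13). Nonzero ⇒ E is nonsingular.
For each x ∈ F_13, compute rhs = x³ + 8·x + 10 mod 13, then count y ∈ F_13 with y² ≡ rhs.
  x = 0: rhs = 10, matching y values: 6, 7 (2 points).
  x = 1: rhs = 6, matching y values: none (0 points).
  x = 2: rhs = 8, matching y values: none (0 points).
  x = 3: rhs = 9, matching y values: 3, 10 (2 points).
  x = 4: rhs = 2, matching y values: none (0 points).
  x = 5: rhs = 6, matching y values: none (0 points).
  x = 6: rhs = 1, matching y values: 1, 12 (2 points).
  x = 7: rhs = 6, matching y values: none (0 points).
  x = 8: rhs = 1, matching y values: 1, 12 (2 points).
  x = 9: rhs = 5, matching y values: none (0 points).
  x = 10: rhs = 11, matching y values: none (0 points).
  x = 11: rhs = 12, matching y values: 5, 8 (2 points).
  x = 12: rhs = 1, matching y values: 1, 12 (2 points).
Total affine count: 12.
Full point count |E(F_13)| = 12 + 1 = 13.
Hasse bound: |13 − (13+1)| = |-1| = 1 ≤ 2√13 ≈ 7.2111 ✓.


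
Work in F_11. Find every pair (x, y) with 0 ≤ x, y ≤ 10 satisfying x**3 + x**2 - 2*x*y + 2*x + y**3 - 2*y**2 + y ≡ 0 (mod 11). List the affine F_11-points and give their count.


Affine F_11-points: {(0, 0), (0, 1), (1, 7), (3, 10), (4, 0), (6, 0), (6, 2), (9, 4), (10, 1), (10, 5), (10, 7)}; count = 11.

For each of the 121 pairs (x, y) ∈ F_11², evaluate f(x, y) mod 11. Record the zeros.
  x = 0: [0↦0, 1↦0, 2↦2, 3↦1, 4↦3, 5↦3, 6↦7, 7↦10, 8↦7, 9↦4, 10↦7]  zeros at y ∈ {0, 1}
  x = 1: [0↦4, 1↦2, 2↦2, 3↦10, 4↦10, 5↦8, 6↦10, 7↦0, 8↦6, 9↦1, 10↦2]  zeros at y ∈ {7}
  x = 2: [0↦5, 1↦1, 2↦10, 3↦5, 4↦3, 5↦10, 6↦10, 7↦9, 8↦2, 9↦6, 10↦5]  zeros at y ∈ ∅
  x = 3: [0↦9, 1↦3, 2↦10, 3↦3, 4↦10, 5↦4, 6↦2, 7↦10, 8↦1, 9↦3, 10↦0]  zeros at y ∈ {10}
  x = 4: [0↦0, 1↦3, 2↦8, 3↦10, 4↦4, 5↦7, 6↦3, 7↦9, 8↦9, 9↦9, 10↦4]  zeros at y ∈ {0}
  x = 5: [0↦6, 1↦7, 2↦10, 3↦10, 4↦2, 5↦3, 6↦8, 7↦1, 8↦10, 9↦8, 10↦1]  zeros at y ∈ ∅
  x = 6: [0↦0, 1↦10, 2↦0, 3↦9, 4↦10, 5↦9, 6↦1, 7↦3, 8↦10, 9↦6, 10↦8]  zeros at y ∈ {0, 2}
  x = 7: [0↦10, 1↦7, 2↦6, 3↦2, 4↦1, 5↦9, 6↦10, 7↦10, 8↦4, 9↦9, 10↦9]  zeros at y ∈ ∅
  x = 8: [0↦9, 1↦4, 2↦1, 3↦6, 4↦3, 5↦9, 6↦8, 7↦6, 8↦9, 9↦1, 10↦10]  zeros at y ∈ ∅
  x = 9: [0↦3, 1↦7, 2↦2, 3↦5, 4↦0, 5↦4, 6↦1, 7↦8, 8↦9, 9↦10, 10↦6]  zeros at y ∈ {4}
  x = 10: [0↦9, 1↦0, 2↦4, 3↦5, 4↦9, 5↦0, 6↦6, 7↦0, 8↦10, 9↦9, 10↦3]  zeros at y ∈ {1, 5, 7}
Collecting zeros: affine points = {(0, 0), (0, 1), (1, 7), (3, 10), (4, 0), (6, 0), (6, 2), (9, 4), (10, 1), (10, 5), (10, 7)}.
Total count |C(F_11)_aff| = 11.


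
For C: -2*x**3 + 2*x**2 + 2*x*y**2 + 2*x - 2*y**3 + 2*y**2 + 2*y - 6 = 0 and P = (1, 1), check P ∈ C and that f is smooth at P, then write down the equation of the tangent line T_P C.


Tangent line at P: 2*x + 4*y - 6 = 0.

Step 1: f(1, 1) = 0, so P lies on C.
Step 2: partial derivatives
  f_x(x, y) = -6*x**2 + 4*x + 2*y**2 + 2, f_y(x, y) = 4*x*y - 6*y**2 + 4*y + 2.
  f_x(P) = 2, f_y(P) = 4 (gradient nonzero, so P is smooth).
Step 3: tangent line at P: 2·(x − 1) + 4·(y − 1) = 0.
Expanding: 2*x + 4*y - 6 = 0.


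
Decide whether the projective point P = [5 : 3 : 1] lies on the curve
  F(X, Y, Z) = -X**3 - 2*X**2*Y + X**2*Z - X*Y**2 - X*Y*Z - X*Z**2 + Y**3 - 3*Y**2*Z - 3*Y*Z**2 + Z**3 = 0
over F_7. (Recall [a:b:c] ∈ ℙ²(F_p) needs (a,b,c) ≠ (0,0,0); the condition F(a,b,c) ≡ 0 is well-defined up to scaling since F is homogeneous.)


F(5,3,1) ≡ 6 (mod 7); P is NOT on the curve.

Evaluate F(5, 3, 1) term-by-term (mod 7).
  -X**3 ↦ -1·125·1·1 = -125
  -2*X**2*Y ↦ -2·25·3·1 = -150
  X**2*Z ↦ 1·25·1·1 = 25
  -X*Y**2 ↦ -1·5·9·1 = -45
  -X*Y*Z ↦ -1·5·3·1 = -15
  -X*Z**2 ↦ -1·5·1·1 = -5
  Y**3 ↦ 1·1·27·1 = 27
  -3*Y**2*Z ↦ -3·1·9·1 = -27
  -3*Y*Z**2 ↦ -3·1·3·1 = -9
  Z**3 ↦ 1·1·1·1 = 1
Sum: F(5, 3, 1) = (-125) + (-150) + (25) + (-45) + (-15) + (-5) + (27) + (-27) + (-9) + (1) = -323.
Reducing mod 7: -323 ≡ 6 (mod 7).
Since F(a, b, c) ≡ 6 ≠ 0 (mod 7), P does NOT lie on the curve.


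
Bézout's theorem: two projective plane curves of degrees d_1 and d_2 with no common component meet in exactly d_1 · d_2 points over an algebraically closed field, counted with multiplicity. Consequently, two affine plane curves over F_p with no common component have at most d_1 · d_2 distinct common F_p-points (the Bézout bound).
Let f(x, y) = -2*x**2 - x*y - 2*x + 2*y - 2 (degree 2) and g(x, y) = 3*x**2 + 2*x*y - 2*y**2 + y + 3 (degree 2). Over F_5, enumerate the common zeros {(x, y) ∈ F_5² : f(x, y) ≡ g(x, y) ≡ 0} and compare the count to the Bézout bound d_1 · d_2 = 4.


Common zeros: {(4, 4)}; count = 1; Bézout bound = 4.

deg(f) = 2, deg(g) = 2, so Bézout bound = 4.
Scan x ∈ F_5. For each x, list the y ∈ F_5 with f(x, y) ≡ 0 and those with g(x, y) ≡ 0 (mod 5); the common zeros in that column are the intersection.
  x = 0: f ≡ 0 at y ∈ {1}; g ≡ 0 at y ∈ {4}; common: ∅.
  x = 1: f ≡ 0 at y ∈ {1}; g ≡ 0 at y ∈ ∅; common: ∅.
  x = 2: f ≡ 0 at y ∈ ∅; g ≡ 0 at y ∈ {0}; common: ∅.
  x = 3: f ≡ 0 at y ∈ {4}; g ≡ 0 at y ∈ {0, 1}; common: ∅.
  x = 4: f ≡ 0 at y ∈ {4}; g ≡ 0 at y ∈ {3, 4}; common: {4}.
Collecting: common zeros = {(4, 4)}, so the count is 1.
Comparison with the Bézout bound: 1 ≤ 4 = deg(f)·deg(g), as expected for curves with no common component (the affine F_5-count falls short of the bound because intersections may lie at infinity, over extension fields, or carry multiplicity).


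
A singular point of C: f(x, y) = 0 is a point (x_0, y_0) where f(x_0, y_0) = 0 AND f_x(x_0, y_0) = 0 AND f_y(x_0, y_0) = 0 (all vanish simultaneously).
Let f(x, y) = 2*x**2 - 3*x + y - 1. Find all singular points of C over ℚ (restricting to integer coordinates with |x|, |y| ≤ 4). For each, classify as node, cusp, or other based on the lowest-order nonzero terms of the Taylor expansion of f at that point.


No singular points in the scanned grid; C is smooth there.

Compute partial derivatives:
  f_x = 4*x - 3.
  f_y = 1.
f_y = 1 is a nonzero constant, so f_y never vanishes: no point (x, y) can satisfy f = f_x = f_y = 0. In particular no (x, y) ∈ {−4, ..., 4}² is singular; the curve is smooth.


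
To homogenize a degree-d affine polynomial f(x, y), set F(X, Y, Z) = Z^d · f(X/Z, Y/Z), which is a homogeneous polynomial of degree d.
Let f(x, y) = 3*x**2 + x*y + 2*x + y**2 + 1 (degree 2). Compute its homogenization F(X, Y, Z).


F(X, Y, Z) = 3*X**2 + X*Y + 2*X*Z + Y**2 + Z**2

deg(f) = 2.
Substitute x = X/Z, y = Y/Z into f, then multiply by Z^2.
  monomial 3·x^2·y^0 ↦ 3·X^2·Y^0·Z^0.
  monomial 1·x^1·y^1 ↦ 1·X^1·Y^1·Z^0.
  monomial 2·x^1·y^0 ↦ 2·X^1·Y^0·Z^1.
  monomial 1·x^0·y^2 ↦ 1·X^0·Y^2·Z^0.
  monomial 1·x^0·y^0 ↦ 1·X^0·Y^0·Z^2.
Collecting: F(X, Y, Z) = 3*X**2 + X*Y + 2*X*Z + Y**2 + Z**2.


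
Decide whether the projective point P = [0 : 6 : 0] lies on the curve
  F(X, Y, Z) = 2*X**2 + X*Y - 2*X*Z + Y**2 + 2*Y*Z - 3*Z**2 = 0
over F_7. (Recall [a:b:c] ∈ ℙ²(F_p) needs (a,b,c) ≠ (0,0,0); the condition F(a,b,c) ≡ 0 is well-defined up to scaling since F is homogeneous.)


F(0,6,0) ≡ 1 (mod 7); P is NOT on the curve.

Evaluate F(0, 6, 0) term-by-term (mod 7).
  2*X**2 ↦ 2·0·1·1 = 0
  X*Y ↦ 1·0·6·1 = 0
  -2*X*Z ↦ -2·0·1·0 = 0
  Y**2 ↦ 1·1·36·1 = 36
  2*Y*Z ↦ 2·1·6·0 = 0
  -3*Z**2 ↦ -3·1·1·0 = 0
Sum: F(0, 6, 0) = (0) + (0) + (0) + (36) + (0) + (0) = 36.
Reducing mod 7: 36 ≡ 1 (mod 7).
Since F(a, b, c) ≡ 1 ≠ 0 (mod 7), P does NOT lie on the curve.


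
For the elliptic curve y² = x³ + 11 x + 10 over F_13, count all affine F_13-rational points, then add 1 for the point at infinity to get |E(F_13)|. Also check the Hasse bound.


Affine points = {(0, 6), (0, 7), (1, 3), (1, 10), (2, 1), (2, 12), (4, 1), (4, 12), (7, 1), (7, 12), (8, 5), (8, 8)}; affine count = 12; |E(F_13)| = 13.

Discriminant check: Δ ∝ 4a³ + 27b² = 4·11³ + 27·10² = 4·1331 + 27·100 ≡ 3 (mod 13). Nonzero ⇒ E is nonsingular.
For each x ∈ F_13, compute rhs = x³ + 11·x + 10 mod 13, then count y ∈ F_13 with y² ≡ rhs.
  x = 0: rhs = 10, matching y values: 6, 7 (2 points).
  x = 1: rhs = 9, matching y values: 3, 10 (2 points).
  x = 2: rhs = 1, matching y values: 1, 12 (2 points).
  x = 3: rhs = 5, matching y values: none (0 points).
  x = 4: rhs = 1, matching y values: 1, 12 (2 points).
  x = 5: rhs = 8, matching y values: none (0 points).
  x = 6: rhs = 6, matching y values: none (0 points).
  x = 7: rhs = 1, matching y values: 1, 12 (2 points).
  x = 8: rhs = 12, matching y values: 5, 8 (2 points).
  x = 9: rhs = 6, matching y values: none (0 points).
  x = 10: rhs = 2, matching y values: none (0 points).
  x = 11: rhs = 6, matching y values: none (0 points).
  x = 12: rhs = 11, matching y values: none (0 points).
Total affine count: 12.
Full point count |E(F_13)| = 12 + 1 = 13.
Hasse bound: |13 − (13+1)| = |-1| = 1 ≤ 2√13 ≈ 7.2111 ✓.


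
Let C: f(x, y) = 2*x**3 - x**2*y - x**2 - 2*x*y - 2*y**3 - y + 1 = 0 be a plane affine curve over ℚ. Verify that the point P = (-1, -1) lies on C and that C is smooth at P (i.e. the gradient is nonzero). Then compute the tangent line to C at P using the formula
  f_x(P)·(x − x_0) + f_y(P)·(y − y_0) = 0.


Tangent line at P: 8*x - 6*y + 2 = 0.

Step 1: f(-1, -1) = 0, so P lies on C.
Step 2: partial derivatives
  f_x(x, y) = 6*x**2 - 2*x*y - 2*x - 2*y, f_y(x, y) = -x**2 - 2*x - 6*y**2 - 1.
  f_x(P) = 8, f_y(P) = -6 (gradient nonzero, so P is smooth).
Step 3: tangent line at P: 8·(x − -1) + -6·(y − -1) = 0.
Expanding: 8*x - 6*y + 2 = 0.
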